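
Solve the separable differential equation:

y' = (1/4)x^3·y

Separating variables and integrating:
ln|y| = x^4/16 + C

General solution: y = Ce^(x^4/16)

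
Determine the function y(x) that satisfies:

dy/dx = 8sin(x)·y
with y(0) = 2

General solution: y = Ce^(-8cos(x))
Applying IC y(0) = 2:
Particular solution: y = 2e^(8(1-cos(x)))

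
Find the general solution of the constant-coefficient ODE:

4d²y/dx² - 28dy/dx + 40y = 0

Characteristic equation: 4r² - 28r + 40 = 0
Divide by 4: r² - 7r + 10 = 0
Roots: r = 5, 2 (distinct real)
General solution: y = C₁e^(5x) + C₂e^(2x)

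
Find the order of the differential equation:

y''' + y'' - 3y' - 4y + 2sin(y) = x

The order is 3 (highest derivative is of order 3).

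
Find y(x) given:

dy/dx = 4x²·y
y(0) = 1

General solution: y = Ce^(4x³/3)
Applying IC y(0) = 1:
Particular solution: y = e^(4x³/3)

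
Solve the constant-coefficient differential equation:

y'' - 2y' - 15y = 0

Characteristic equation: r² - 2r - 15 = 0
Roots: r = 5, -3 (distinct real)
General solution: y = C₁e^(5x) + C₂e^(-3x)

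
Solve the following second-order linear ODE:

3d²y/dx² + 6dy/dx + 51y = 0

Characteristic equation: 3r² + 6r + 51 = 0
Divide by 3: r² + 2r + 17 = 0
Roots: r = -1 ± 4i (complex conjugates)
General solution: y = e^(-x)(C₁cos(4x) + C₂sin(4x))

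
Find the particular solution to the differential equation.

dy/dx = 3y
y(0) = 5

General solution: y = Ce^(3x)
Applying IC y(0) = 5:
Particular solution: y = 5e^(3x)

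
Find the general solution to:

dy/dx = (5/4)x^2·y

Separating variables and integrating:
ln|y| = 5x^3/12 + C

General solution: y = Ce^(5x^3/12)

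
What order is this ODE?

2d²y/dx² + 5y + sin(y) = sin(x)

The order is 2 (highest derivative is of order 2).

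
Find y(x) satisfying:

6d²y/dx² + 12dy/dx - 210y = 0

Characteristic equation: 6r² + 12r - 210 = 0
Divide by 6: r² + 2r - 35 = 0
Roots: r = 5, -7 (distinct real)
General solution: y = C₁e^(5x) + C₂e^(-7x)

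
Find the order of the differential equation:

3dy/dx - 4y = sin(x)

The order is 1 (highest derivative is of order 1).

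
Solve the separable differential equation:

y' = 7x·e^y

Separating variables and integrating:
-e^(-y) = 7x²/2 + C

General solution: y = -ln(C - 7x²/2)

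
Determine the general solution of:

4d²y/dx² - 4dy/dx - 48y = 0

Characteristic equation: 4r² - 4r - 48 = 0
Divide by 4: r² - r - 12 = 0
Roots: r = 4, -3 (distinct real)
General solution: y = C₁e^(4x) + C₂e^(-3x)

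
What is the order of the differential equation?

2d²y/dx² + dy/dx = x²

The order is 2 (highest derivative is of order 2).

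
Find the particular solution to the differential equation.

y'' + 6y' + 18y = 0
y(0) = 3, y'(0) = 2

General solution: y = e^(-3x)(C₁cos(3x) + C₂sin(3x))
Complex roots r = -3 ± 3i
Applying ICs: C₁ = 3, C₂ = 11/3
Particular solution: y = e^(-3x)(3cos(3x) + (11/3)sin(3x))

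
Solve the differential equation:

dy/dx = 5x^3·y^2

Separating variables and integrating:
-1/y = 5x^4/4 + C

General solution: y^-1 = (-5/4)x^4 + C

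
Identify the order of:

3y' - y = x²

The order is 1 (highest derivative is of order 1).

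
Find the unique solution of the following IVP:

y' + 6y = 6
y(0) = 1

General solution: y = 1 + Ce^(-6x)
Applying y(0) = 1: C = 1 - 1 = 0
Particular solution: y = 1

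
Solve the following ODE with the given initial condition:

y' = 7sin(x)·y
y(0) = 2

General solution: y = Ce^(-7cos(x))
Applying IC y(0) = 2:
Particular solution: y = 2e^(7(1-cos(x)))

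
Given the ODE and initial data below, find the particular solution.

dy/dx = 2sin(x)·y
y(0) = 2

General solution: y = Ce^(-2cos(x))
Applying IC y(0) = 2:
Particular solution: y = 2e^(2(1-cos(x)))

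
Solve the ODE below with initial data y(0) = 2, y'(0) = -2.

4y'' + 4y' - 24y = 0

General solution: y = C₁e^(2x) + C₂e^(-3x)
Applying ICs: C₁ = 4/5, C₂ = 6/5
Particular solution: y = (4/5)e^(2x) + (6/5)e^(-3x)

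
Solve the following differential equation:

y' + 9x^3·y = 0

Using integrating factor method:

General solution: y = Ce^(-9x^4/4)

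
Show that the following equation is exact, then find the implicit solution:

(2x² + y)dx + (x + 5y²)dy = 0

Verify exactness: ∂M/∂y = ∂N/∂x ✓
Find F(x,y) such that ∂F/∂x = M, ∂F/∂y = N
Solution: 2x³/3 + xy + 5y³/3 = C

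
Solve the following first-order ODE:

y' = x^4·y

Separating variables and integrating:
ln|y| = x^5/5 + C

General solution: y = Ce^(x^5/5)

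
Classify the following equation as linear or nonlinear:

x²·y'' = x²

Linear (y and its derivatives appear to the first power only, no products of y terms)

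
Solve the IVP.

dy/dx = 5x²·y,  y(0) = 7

General solution: y = Ce^(5x³/3)
Applying IC y(0) = 7:
Particular solution: y = 7e^(5x³/3)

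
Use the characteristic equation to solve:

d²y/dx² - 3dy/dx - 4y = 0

Characteristic equation: r² - 3r - 4 = 0
Roots: r = 4, -1 (distinct real)
General solution: y = C₁e^(4x) + C₂e^(-x)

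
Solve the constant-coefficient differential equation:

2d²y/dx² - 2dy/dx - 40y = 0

Characteristic equation: 2r² - 2r - 40 = 0
Divide by 2: r² - r - 20 = 0
Roots: r = 5, -4 (distinct real)
General solution: y = C₁e^(5x) + C₂e^(-4x)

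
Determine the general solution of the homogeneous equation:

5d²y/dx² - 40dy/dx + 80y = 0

Characteristic equation: 5r² - 40r + 80 = 0
Divide by 5: r² - 8r + 16 = 0
Factored: (r - 4)² = 0
Repeated root: r = 4
General solution: y = (C₁ + C₂x)e^(4x)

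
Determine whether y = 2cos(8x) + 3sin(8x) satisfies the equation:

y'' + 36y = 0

Verification:
y'' = -128cos(8x) - 192sin(8x)
y'' + 36y ≠ 0 (frequency mismatch: got 64 instead of 36)

No, it is not a solution.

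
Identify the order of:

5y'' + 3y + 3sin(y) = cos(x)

The order is 2 (highest derivative is of order 2).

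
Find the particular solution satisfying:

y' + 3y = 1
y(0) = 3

General solution: y = 1/3 + Ce^(-3x)
Applying y(0) = 3: C = 3 - 1/3 = 8/3
Particular solution: y = 1/3 + (8/3)e^(-3x)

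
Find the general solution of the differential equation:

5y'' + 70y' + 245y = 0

Characteristic equation: 5r² + 70r + 245 = 0
Divide by 5: r² + 14r + 49 = 0
Factored: (r + 7)² = 0
Repeated root: r = -7
General solution: y = (C₁ + C₂x)e^(-7x)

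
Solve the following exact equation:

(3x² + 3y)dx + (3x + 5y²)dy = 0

Verify exactness: ∂M/∂y = ∂N/∂x ✓
Find F(x,y) such that ∂F/∂x = M, ∂F/∂y = N
Solution: x³ + 3xy + 5y³/3 = C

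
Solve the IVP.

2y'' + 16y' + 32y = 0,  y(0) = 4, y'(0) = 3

General solution: y = (C₁ + C₂x)e^(-4x)
Repeated root r = -4
Applying ICs: C₁ = 4, C₂ = 19
Particular solution: y = (4 + 19x)e^(-4x)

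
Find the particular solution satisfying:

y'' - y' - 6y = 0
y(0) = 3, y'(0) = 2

General solution: y = C₁e^(3x) + C₂e^(-2x)
Applying ICs: C₁ = 8/5, C₂ = 7/5
Particular solution: y = (8/5)e^(3x) + (7/5)e^(-2x)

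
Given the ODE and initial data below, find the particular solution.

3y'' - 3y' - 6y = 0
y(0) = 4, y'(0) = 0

General solution: y = C₁e^(2x) + C₂e^(-x)
Applying ICs: C₁ = 4/3, C₂ = 8/3
Particular solution: y = (4/3)e^(2x) + (8/3)e^(-x)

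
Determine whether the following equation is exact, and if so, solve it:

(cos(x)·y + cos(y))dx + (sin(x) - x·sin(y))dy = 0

Verify exactness: ∂M/∂y = ∂N/∂x ✓
Find F(x,y) such that ∂F/∂x = M, ∂F/∂y = N
Solution: sin(x)·y + x·cos(y) = C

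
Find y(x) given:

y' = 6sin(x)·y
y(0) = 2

General solution: y = Ce^(-6cos(x))
Applying IC y(0) = 2:
Particular solution: y = 2e^(6(1-cos(x)))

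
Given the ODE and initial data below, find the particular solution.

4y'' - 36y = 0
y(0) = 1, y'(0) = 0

General solution: y = C₁e^(3x) + C₂e^(-3x)
Applying ICs: C₁ = 1/2, C₂ = 1/2
Particular solution: y = (1/2)e^(3x) + (1/2)e^(-3x)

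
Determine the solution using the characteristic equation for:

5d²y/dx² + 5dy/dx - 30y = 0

Characteristic equation: 5r² + 5r - 30 = 0
Divide by 5: r² + r - 6 = 0
Roots: r = 2, -3 (distinct real)
General solution: y = C₁e^(2x) + C₂e^(-3x)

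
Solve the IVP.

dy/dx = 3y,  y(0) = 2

General solution: y = Ce^(3x)
Applying IC y(0) = 2:
Particular solution: y = 2e^(3x)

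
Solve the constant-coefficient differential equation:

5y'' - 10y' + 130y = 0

Characteristic equation: 5r² - 10r + 130 = 0
Divide by 5: r² - 2r + 26 = 0
Roots: r = 1 ± 5i (complex conjugates)
General solution: y = e^x(C₁cos(5x) + C₂sin(5x))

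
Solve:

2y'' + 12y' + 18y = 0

Characteristic equation: 2r² + 12r + 18 = 0
Divide by 2: r² + 6r + 9 = 0
Factored: (r + 3)² = 0
Repeated root: r = -3
General solution: y = (C₁ + C₂x)e^(-3x)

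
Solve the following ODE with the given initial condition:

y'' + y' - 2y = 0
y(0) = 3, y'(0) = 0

General solution: y = C₁e^x + C₂e^(-2x)
Applying ICs: C₁ = 2, C₂ = 1
Particular solution: y = 2e^x + e^(-2x)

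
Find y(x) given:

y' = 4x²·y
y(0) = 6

General solution: y = Ce^(4x³/3)
Applying IC y(0) = 6:
Particular solution: y = 6e^(4x³/3)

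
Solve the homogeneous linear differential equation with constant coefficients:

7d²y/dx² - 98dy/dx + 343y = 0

Characteristic equation: 7r² - 98r + 343 = 0
Divide by 7: r² - 14r + 49 = 0
Factored: (r - 7)² = 0
Repeated root: r = 7
General solution: y = (C₁ + C₂x)e^(7x)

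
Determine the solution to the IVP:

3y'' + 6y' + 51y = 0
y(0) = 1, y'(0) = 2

General solution: y = e^(-x)(C₁cos(4x) + C₂sin(4x))
Complex roots r = -1 ± 4i
Applying ICs: C₁ = 1, C₂ = 3/4
Particular solution: y = e^(-x)(cos(4x) + (3/4)sin(4x))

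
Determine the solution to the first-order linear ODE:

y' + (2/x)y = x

Using integrating factor method:

General solution: y = (1/4)x^2 + Cx^(-2)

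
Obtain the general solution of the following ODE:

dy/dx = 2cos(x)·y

Separating variables and integrating:
ln|y| = 2sin(x) + C

General solution: y = Ce^(2sin(x))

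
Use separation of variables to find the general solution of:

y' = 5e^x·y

Separating variables and integrating:
ln|y| = 5e^x + C

General solution: y = Ce^(5e^x)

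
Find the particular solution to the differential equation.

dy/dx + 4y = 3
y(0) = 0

General solution: y = 3/4 + Ce^(-4x)
Applying y(0) = 0: C = 0 - 3/4 = -3/4
Particular solution: y = 3/4 - (3/4)e^(-4x)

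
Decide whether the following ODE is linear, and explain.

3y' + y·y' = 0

Nonlinear (product y·y')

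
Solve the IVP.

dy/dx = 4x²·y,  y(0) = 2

General solution: y = Ce^(4x³/3)
Applying IC y(0) = 2:
Particular solution: y = 2e^(4x³/3)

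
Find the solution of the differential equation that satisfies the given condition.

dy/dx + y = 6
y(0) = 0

General solution: y = 6 + Ce^(-x)
Applying y(0) = 0: C = 0 - 6 = -6
Particular solution: y = 6 - 6e^(-x)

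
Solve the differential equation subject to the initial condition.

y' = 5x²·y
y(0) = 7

General solution: y = Ce^(5x³/3)
Applying IC y(0) = 7:
Particular solution: y = 7e^(5x³/3)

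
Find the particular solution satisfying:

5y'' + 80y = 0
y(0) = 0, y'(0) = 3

General solution: y = C₁cos(4x) + C₂sin(4x)
Complex roots r = ±4i
Applying ICs: C₁ = 0, C₂ = 3/4
Particular solution: y = (3/4)sin(4x)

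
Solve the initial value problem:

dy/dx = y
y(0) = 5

General solution: y = Ce^x
Applying IC y(0) = 5:
Particular solution: y = 5e^x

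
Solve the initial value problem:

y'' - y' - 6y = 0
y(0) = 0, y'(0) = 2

General solution: y = C₁e^(3x) + C₂e^(-2x)
Applying ICs: C₁ = 2/5, C₂ = -2/5
Particular solution: y = (2/5)e^(3x) - (2/5)e^(-2x)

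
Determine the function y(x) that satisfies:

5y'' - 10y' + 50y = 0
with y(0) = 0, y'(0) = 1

General solution: y = e^x(C₁cos(3x) + C₂sin(3x))
Complex roots r = 1 ± 3i
Applying ICs: C₁ = 0, C₂ = 1/3
Particular solution: y = e^x((1/3)sin(3x))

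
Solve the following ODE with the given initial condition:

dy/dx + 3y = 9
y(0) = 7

General solution: y = 3 + Ce^(-3x)
Applying y(0) = 7: C = 7 - 3 = 4
Particular solution: y = 3 + 4e^(-3x)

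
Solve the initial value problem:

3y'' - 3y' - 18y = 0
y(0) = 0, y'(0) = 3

General solution: y = C₁e^(3x) + C₂e^(-2x)
Applying ICs: C₁ = 3/5, C₂ = -3/5
Particular solution: y = (3/5)e^(3x) - (3/5)e^(-2x)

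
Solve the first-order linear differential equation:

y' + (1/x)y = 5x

Using integrating factor method:

General solution: y = (5/3)x^2 + C/x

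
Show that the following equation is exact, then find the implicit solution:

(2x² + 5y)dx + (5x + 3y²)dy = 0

Verify exactness: ∂M/∂y = ∂N/∂x ✓
Find F(x,y) such that ∂F/∂x = M, ∂F/∂y = N
Solution: 2x³/3 + 5xy + y³ = C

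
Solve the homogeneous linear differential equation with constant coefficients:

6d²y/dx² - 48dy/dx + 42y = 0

Characteristic equation: 6r² - 48r + 42 = 0
Divide by 6: r² - 8r + 7 = 0
Roots: r = 1, 7 (distinct real)
General solution: y = C₁e^x + C₂e^(7x)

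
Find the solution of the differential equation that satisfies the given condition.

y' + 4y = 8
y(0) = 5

General solution: y = 2 + Ce^(-4x)
Applying y(0) = 5: C = 5 - 2 = 3
Particular solution: y = 2 + 3e^(-4x)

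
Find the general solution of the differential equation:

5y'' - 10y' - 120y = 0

Characteristic equation: 5r² - 10r - 120 = 0
Divide by 5: r² - 2r - 24 = 0
Roots: r = 6, -4 (distinct real)
General solution: y = C₁e^(6x) + C₂e^(-4x)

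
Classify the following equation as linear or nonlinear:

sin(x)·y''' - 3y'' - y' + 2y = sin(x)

Linear (y and its derivatives appear to the first power only, no products of y terms)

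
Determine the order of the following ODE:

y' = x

The order is 1 (highest derivative is of order 1).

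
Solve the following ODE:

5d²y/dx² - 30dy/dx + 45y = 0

Characteristic equation: 5r² - 30r + 45 = 0
Divide by 5: r² - 6r + 9 = 0
Factored: (r - 3)² = 0
Repeated root: r = 3
General solution: y = (C₁ + C₂x)e^(3x)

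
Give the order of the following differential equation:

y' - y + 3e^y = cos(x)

The order is 1 (highest derivative is of order 1).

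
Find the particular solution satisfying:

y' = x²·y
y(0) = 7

General solution: y = Ce^(x³/3)
Applying IC y(0) = 7:
Particular solution: y = 7e^(x³/3)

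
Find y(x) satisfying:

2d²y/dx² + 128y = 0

Characteristic equation: 2r² + 128 = 0
Divide by 2: r² + 64 = 0
Roots: r = ±8i (complex conjugates)
General solution: y = C₁cos(8x) + C₂sin(8x)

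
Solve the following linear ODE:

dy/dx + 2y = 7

Using integrating factor method:

General solution: y = 7/2 + Ce^(-2x)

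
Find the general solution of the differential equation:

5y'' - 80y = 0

Characteristic equation: 5r² - 80 = 0
Divide by 5: r² - 16 = 0
Roots: r = 4, -4 (distinct real)
General solution: y = C₁e^(4x) + C₂e^(-4x)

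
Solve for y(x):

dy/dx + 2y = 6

Using integrating factor method:

General solution: y = 3 + Ce^(-2x)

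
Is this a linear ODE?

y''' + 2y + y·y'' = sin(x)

No. Nonlinear (y·y'' term)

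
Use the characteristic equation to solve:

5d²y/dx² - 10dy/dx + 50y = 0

Characteristic equation: 5r² - 10r + 50 = 0
Divide by 5: r² - 2r + 10 = 0
Roots: r = 1 ± 3i (complex conjugates)
General solution: y = e^x(C₁cos(3x) + C₂sin(3x))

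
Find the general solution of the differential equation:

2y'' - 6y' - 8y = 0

Characteristic equation: 2r² - 6r - 8 = 0
Divide by 2: r² - 3r - 4 = 0
Roots: r = 4, -1 (distinct real)
General solution: y = C₁e^(4x) + C₂e^(-x)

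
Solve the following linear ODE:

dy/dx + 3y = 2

Using integrating factor method:

General solution: y = 2/3 + Ce^(-3x)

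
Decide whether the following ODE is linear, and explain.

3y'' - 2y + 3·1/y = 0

Nonlinear (1/y term)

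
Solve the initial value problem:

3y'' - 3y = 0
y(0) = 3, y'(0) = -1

General solution: y = C₁e^x + C₂e^(-x)
Applying ICs: C₁ = 1, C₂ = 2
Particular solution: y = e^x + 2e^(-x)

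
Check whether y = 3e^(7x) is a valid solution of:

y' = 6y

Verification:
y = 3e^(7x)
y' = 21e^(7x)
But 6y = 18e^(7x)
y' ≠ 6y — the derivative does not match

No, it is not a solution.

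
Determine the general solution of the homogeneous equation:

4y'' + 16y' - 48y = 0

Characteristic equation: 4r² + 16r - 48 = 0
Divide by 4: r² + 4r - 12 = 0
Roots: r = 2, -6 (distinct real)
General solution: y = C₁e^(2x) + C₂e^(-6x)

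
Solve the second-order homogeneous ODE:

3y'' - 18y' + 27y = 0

Characteristic equation: 3r² - 18r + 27 = 0
Divide by 3: r² - 6r + 9 = 0
Factored: (r - 3)² = 0
Repeated root: r = 3
General solution: y = (C₁ + C₂x)e^(3x)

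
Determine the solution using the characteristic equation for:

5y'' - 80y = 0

Characteristic equation: 5r² - 80 = 0
Divide by 5: r² - 16 = 0
Roots: r = 4, -4 (distinct real)
General solution: y = C₁e^(4x) + C₂e^(-4x)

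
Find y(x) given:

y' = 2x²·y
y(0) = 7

General solution: y = Ce^(2x³/3)
Applying IC y(0) = 7:
Particular solution: y = 7e^(2x³/3)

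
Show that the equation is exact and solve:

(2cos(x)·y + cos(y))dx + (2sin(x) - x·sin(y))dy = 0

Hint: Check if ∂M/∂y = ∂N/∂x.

Verify exactness: ∂M/∂y = ∂N/∂x ✓
Find F(x,y) such that ∂F/∂x = M, ∂F/∂y = N
Solution: 2sin(x)·y + x·cos(y) = C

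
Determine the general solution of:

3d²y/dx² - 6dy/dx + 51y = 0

Characteristic equation: 3r² - 6r + 51 = 0
Divide by 3: r² - 2r + 17 = 0
Roots: r = 1 ± 4i (complex conjugates)
General solution: y = e^x(C₁cos(4x) + C₂sin(4x))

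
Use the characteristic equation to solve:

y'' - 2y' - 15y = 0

Characteristic equation: r² - 2r - 15 = 0
Roots: r = 5, -3 (distinct real)
General solution: y = C₁e^(5x) + C₂e^(-3x)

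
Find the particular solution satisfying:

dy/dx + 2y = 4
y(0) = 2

General solution: y = 2 + Ce^(-2x)
Applying y(0) = 2: C = 2 - 2 = 0
Particular solution: y = 2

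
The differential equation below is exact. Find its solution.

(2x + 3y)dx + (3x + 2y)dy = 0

Verify exactness: ∂M/∂y = ∂N/∂x ✓
Find F(x,y) such that ∂F/∂x = M, ∂F/∂y = N
Solution: x² + 3xy + y² = C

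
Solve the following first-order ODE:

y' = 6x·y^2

Separating variables and integrating:
-1/y = 3x^2 + C

General solution: y^-1 = -3x^2 + C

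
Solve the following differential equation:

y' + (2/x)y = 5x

Using integrating factor method:

General solution: y = (5/4)x^2 + Cx^(-2)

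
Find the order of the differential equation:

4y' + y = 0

The order is 1 (highest derivative is of order 1).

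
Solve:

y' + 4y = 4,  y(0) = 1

General solution: y = 1 + Ce^(-4x)
Applying y(0) = 1: C = 1 - 1 = 0
Particular solution: y = 1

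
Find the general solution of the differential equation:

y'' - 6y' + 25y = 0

Characteristic equation: r² - 6r + 25 = 0
Roots: r = 3 ± 4i (complex conjugates)
General solution: y = e^(3x)(C₁cos(4x) + C₂sin(4x))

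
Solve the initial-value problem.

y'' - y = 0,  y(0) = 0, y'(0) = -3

General solution: y = C₁e^x + C₂e^(-x)
Applying ICs: C₁ = -3/2, C₂ = 3/2
Particular solution: y = -(3/2)e^x + (3/2)e^(-x)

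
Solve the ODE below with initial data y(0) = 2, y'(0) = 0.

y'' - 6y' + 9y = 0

General solution: y = (C₁ + C₂x)e^(3x)
Repeated root r = 3
Applying ICs: C₁ = 2, C₂ = -6
Particular solution: y = (2 - 6x)e^(3x)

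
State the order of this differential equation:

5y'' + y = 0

The order is 2 (highest derivative is of order 2).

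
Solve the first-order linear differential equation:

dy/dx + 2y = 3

Using integrating factor method:

General solution: y = 3/2 + Ce^(-2x)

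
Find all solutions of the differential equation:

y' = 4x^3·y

Separating variables and integrating:
ln|y| = x^4 + C

General solution: y = Ce^(x^4)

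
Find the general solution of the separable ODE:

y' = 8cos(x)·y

Separating variables and integrating:
ln|y| = 8sin(x) + C

General solution: y = Ce^(8sin(x))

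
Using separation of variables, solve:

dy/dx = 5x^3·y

Separating variables and integrating:
ln|y| = 5x^4/4 + C

General solution: y = Ce^(5x^4/4)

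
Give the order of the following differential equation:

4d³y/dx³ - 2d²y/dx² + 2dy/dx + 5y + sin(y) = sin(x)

The order is 3 (highest derivative is of order 3).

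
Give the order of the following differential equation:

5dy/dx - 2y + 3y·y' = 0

The order is 1 (highest derivative is of order 1).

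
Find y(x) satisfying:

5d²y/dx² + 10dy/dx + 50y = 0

Characteristic equation: 5r² + 10r + 50 = 0
Divide by 5: r² + 2r + 10 = 0
Roots: r = -1 ± 3i (complex conjugates)
General solution: y = e^(-x)(C₁cos(3x) + C₂sin(3x))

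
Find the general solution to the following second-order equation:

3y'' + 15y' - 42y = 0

Characteristic equation: 3r² + 15r - 42 = 0
Divide by 3: r² + 5r - 14 = 0
Roots: r = 2, -7 (distinct real)
General solution: y = C₁e^(2x) + C₂e^(-7x)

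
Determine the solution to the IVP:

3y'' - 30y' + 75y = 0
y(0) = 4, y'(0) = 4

General solution: y = (C₁ + C₂x)e^(5x)
Repeated root r = 5
Applying ICs: C₁ = 4, C₂ = -16
Particular solution: y = (4 - 16x)e^(5x)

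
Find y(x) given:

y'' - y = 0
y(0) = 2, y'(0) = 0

General solution: y = C₁e^x + C₂e^(-x)
Applying ICs: C₁ = 1, C₂ = 1
Particular solution: y = e^x + e^(-x)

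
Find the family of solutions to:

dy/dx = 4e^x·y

Separating variables and integrating:
ln|y| = 4e^x + C

General solution: y = Ce^(4e^x)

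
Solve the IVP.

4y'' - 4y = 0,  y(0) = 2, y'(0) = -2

General solution: y = C₁e^x + C₂e^(-x)
Applying ICs: C₁ = 0, C₂ = 2
Particular solution: y = 2e^(-x)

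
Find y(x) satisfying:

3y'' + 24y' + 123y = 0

Characteristic equation: 3r² + 24r + 123 = 0
Divide by 3: r² + 8r + 41 = 0
Roots: r = -4 ± 5i (complex conjugates)
General solution: y = e^(-4x)(C₁cos(5x) + C₂sin(5x))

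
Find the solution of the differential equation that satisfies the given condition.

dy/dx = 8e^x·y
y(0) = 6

General solution: y = Ce^(8e^x)
Applying IC y(0) = 6:
Particular solution: y = 6e^(8(e^x - 1))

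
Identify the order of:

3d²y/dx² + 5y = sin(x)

The order is 2 (highest derivative is of order 2).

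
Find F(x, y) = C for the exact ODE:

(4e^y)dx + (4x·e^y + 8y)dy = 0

Verify exactness: ∂M/∂y = ∂N/∂x ✓
Find F(x,y) such that ∂F/∂x = M, ∂F/∂y = N
Solution: 4x·e^y + 4y² = C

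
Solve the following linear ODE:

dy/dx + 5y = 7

Using integrating factor method:

General solution: y = 7/5 + Ce^(-5x)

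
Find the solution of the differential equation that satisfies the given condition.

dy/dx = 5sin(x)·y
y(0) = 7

General solution: y = Ce^(-5cos(x))
Applying IC y(0) = 7:
Particular solution: y = 7e^(5(1-cos(x)))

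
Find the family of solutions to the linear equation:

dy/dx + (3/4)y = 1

Using integrating factor method:

General solution: y = 4/3 + Ce^(-3x/4)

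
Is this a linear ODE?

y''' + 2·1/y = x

No. Nonlinear (1/y term)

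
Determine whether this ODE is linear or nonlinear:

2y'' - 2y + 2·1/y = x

Nonlinear (1/y term)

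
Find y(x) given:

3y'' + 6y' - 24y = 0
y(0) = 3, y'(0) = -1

General solution: y = C₁e^(2x) + C₂e^(-4x)
Applying ICs: C₁ = 11/6, C₂ = 7/6
Particular solution: y = (11/6)e^(2x) + (7/6)e^(-4x)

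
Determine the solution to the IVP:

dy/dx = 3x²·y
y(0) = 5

General solution: y = Ce^(x³)
Applying IC y(0) = 5:
Particular solution: y = 5e^(x³)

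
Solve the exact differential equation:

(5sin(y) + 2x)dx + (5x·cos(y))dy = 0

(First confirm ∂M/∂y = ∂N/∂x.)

Verify exactness: ∂M/∂y = ∂N/∂x ✓
Find F(x,y) such that ∂F/∂x = M, ∂F/∂y = N
Solution: 5x·sin(y) + x² = C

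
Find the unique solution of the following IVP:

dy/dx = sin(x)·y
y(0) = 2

General solution: y = Ce^(-cos(x))
Applying IC y(0) = 2:
Particular solution: y = 2e^(1-cos(x))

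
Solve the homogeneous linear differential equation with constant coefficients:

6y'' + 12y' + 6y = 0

Characteristic equation: 6r² + 12r + 6 = 0
Divide by 6: r² + 2r + 1 = 0
Factored: (r + 1)² = 0
Repeated root: r = -1
General solution: y = (C₁ + C₂x)e^(-x)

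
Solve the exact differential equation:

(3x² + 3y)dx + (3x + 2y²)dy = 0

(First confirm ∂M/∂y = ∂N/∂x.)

Verify exactness: ∂M/∂y = ∂N/∂x ✓
Find F(x,y) such that ∂F/∂x = M, ∂F/∂y = N
Solution: x³ + 3xy + 2y³/3 = C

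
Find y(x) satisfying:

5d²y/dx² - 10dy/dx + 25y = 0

Characteristic equation: 5r² - 10r + 25 = 0
Divide by 5: r² - 2r + 5 = 0
Roots: r = 1 ± 2i (complex conjugates)
General solution: y = e^x(C₁cos(2x) + C₂sin(2x))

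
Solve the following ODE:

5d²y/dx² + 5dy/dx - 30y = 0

Characteristic equation: 5r² + 5r - 30 = 0
Divide by 5: r² + r - 6 = 0
Roots: r = 2, -3 (distinct real)
General solution: y = C₁e^(2x) + C₂e^(-3x)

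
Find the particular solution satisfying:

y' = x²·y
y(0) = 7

General solution: y = Ce^(x³/3)
Applying IC y(0) = 7:
Particular solution: y = 7e^(x³/3)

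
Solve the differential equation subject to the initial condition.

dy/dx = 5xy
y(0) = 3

General solution: y = Ce^(5x²/2)
Applying IC y(0) = 3:
Particular solution: y = 3e^(5x²/2)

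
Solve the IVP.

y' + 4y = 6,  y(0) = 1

General solution: y = 3/2 + Ce^(-4x)
Applying y(0) = 1: C = 1 - 3/2 = -1/2
Particular solution: y = 3/2 - (1/2)e^(-4x)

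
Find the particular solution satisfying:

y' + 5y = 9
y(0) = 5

General solution: y = 9/5 + Ce^(-5x)
Applying y(0) = 5: C = 5 - 9/5 = 16/5
Particular solution: y = 9/5 + (16/5)e^(-5x)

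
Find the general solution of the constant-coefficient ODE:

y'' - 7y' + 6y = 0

Characteristic equation: r² - 7r + 6 = 0
Roots: r = 6, 1 (distinct real)
General solution: y = C₁e^(6x) + C₂e^x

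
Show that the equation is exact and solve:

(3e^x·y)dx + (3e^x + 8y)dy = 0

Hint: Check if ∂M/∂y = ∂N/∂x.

Verify exactness: ∂M/∂y = ∂N/∂x ✓
Find F(x,y) such that ∂F/∂x = M, ∂F/∂y = N
Solution: 3e^x·y + 4y² = C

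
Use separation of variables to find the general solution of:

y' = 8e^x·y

Separating variables and integrating:
ln|y| = 8e^x + C

General solution: y = Ce^(8e^x)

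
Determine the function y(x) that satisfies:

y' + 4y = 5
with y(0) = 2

General solution: y = 5/4 + Ce^(-4x)
Applying y(0) = 2: C = 2 - 5/4 = 3/4
Particular solution: y = 5/4 + (3/4)e^(-4x)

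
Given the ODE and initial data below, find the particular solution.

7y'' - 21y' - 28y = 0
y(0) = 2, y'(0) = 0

General solution: y = C₁e^(4x) + C₂e^(-x)
Applying ICs: C₁ = 2/5, C₂ = 8/5
Particular solution: y = (2/5)e^(4x) + (8/5)e^(-x)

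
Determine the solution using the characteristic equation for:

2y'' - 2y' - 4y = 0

Characteristic equation: 2r² - 2r - 4 = 0
Divide by 2: r² - r - 2 = 0
Roots: r = 2, -1 (distinct real)
General solution: y = C₁e^(2x) + C₂e^(-x)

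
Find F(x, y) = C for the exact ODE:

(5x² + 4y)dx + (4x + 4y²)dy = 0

Verify exactness: ∂M/∂y = ∂N/∂x ✓
Find F(x,y) such that ∂F/∂x = M, ∂F/∂y = N
Solution: 5x³/3 + 4xy + 4y³/3 = C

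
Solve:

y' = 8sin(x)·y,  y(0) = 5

General solution: y = Ce^(-8cos(x))
Applying IC y(0) = 5:
Particular solution: y = 5e^(8(1-cos(x)))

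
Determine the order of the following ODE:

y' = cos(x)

The order is 1 (highest derivative is of order 1).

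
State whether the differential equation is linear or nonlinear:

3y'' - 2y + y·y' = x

Nonlinear (product y·y')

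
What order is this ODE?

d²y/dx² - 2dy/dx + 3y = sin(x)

The order is 2 (highest derivative is of order 2).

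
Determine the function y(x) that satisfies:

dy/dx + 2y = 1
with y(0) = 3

General solution: y = 1/2 + Ce^(-2x)
Applying y(0) = 3: C = 3 - 1/2 = 5/2
Particular solution: y = 1/2 + (5/2)e^(-2x)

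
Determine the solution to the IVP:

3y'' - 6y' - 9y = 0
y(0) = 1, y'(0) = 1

General solution: y = C₁e^(3x) + C₂e^(-x)
Applying ICs: C₁ = 1/2, C₂ = 1/2
Particular solution: y = (1/2)e^(3x) + (1/2)e^(-x)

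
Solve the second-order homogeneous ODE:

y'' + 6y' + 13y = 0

Characteristic equation: r² + 6r + 13 = 0
Roots: r = -3 ± 2i (complex conjugates)
General solution: y = e^(-3x)(C₁cos(2x) + C₂sin(2x))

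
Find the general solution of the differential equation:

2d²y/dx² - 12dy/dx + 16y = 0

Characteristic equation: 2r² - 12r + 16 = 0
Divide by 2: r² - 6r + 8 = 0
Roots: r = 4, 2 (distinct real)
General solution: y = C₁e^(4x) + C₂e^(2x)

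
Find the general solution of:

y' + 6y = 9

Using integrating factor method:

General solution: y = 3/2 + Ce^(-6x)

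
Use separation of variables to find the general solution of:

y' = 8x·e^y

Separating variables and integrating:
-e^(-y) = 4x² + C

General solution: y = -ln(C - 4x²)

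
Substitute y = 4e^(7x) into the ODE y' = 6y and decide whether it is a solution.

Verification:
y = 4e^(7x)
y' = 28e^(7x)
But 6y = 24e^(7x)
y' ≠ 6y — the derivative does not match

No, it is not a solution.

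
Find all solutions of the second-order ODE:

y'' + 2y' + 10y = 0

Characteristic equation: r² + 2r + 10 = 0
Roots: r = -1 ± 3i (complex conjugates)
General solution: y = e^(-x)(C₁cos(3x) + C₂sin(3x))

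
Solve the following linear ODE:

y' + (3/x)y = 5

Using integrating factor method:

General solution: y = (5/4)x + Cx^(-3)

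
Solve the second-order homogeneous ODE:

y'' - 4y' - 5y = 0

Characteristic equation: r² - 4r - 5 = 0
Roots: r = 5, -1 (distinct real)
General solution: y = C₁e^(5x) + C₂e^(-x)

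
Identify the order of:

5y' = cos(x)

The order is 1 (highest derivative is of order 1).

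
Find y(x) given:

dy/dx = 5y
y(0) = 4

General solution: y = Ce^(5x)
Applying IC y(0) = 4:
Particular solution: y = 4e^(5x)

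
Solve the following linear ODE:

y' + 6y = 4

Using integrating factor method:

General solution: y = 2/3 + Ce^(-6x)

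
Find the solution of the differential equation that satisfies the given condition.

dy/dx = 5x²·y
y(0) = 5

General solution: y = Ce^(5x³/3)
Applying IC y(0) = 5:
Particular solution: y = 5e^(5x³/3)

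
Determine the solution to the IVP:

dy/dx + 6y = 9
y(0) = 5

General solution: y = 3/2 + Ce^(-6x)
Applying y(0) = 5: C = 5 - 3/2 = 7/2
Particular solution: y = 3/2 + (7/2)e^(-6x)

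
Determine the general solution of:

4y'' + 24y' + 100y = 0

Characteristic equation: 4r² + 24r + 100 = 0
Divide by 4: r² + 6r + 25 = 0
Roots: r = -3 ± 4i (complex conjugates)
General solution: y = e^(-3x)(C₁cos(4x) + C₂sin(4x))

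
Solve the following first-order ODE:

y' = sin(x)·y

Separating variables and integrating:
ln|y| = -cos(x) + C

General solution: y = Ce^(-cos(x))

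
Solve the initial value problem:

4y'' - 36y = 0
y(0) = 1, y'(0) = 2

General solution: y = C₁e^(3x) + C₂e^(-3x)
Applying ICs: C₁ = 5/6, C₂ = 1/6
Particular solution: y = (5/6)e^(3x) + (1/6)e^(-3x)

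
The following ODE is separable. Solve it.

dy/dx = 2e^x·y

Separating variables and integrating:
ln|y| = 2e^x + C

General solution: y = Ce^(2e^x)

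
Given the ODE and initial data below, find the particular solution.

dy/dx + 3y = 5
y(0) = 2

General solution: y = 5/3 + Ce^(-3x)
Applying y(0) = 2: C = 2 - 5/3 = 1/3
Particular solution: y = 5/3 + (1/3)e^(-3x)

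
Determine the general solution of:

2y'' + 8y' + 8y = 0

Characteristic equation: 2r² + 8r + 8 = 0
Divide by 2: r² + 4r + 4 = 0
Factored: (r + 2)² = 0
Repeated root: r = -2
General solution: y = (C₁ + C₂x)e^(-2x)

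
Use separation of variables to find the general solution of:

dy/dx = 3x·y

Separating variables and integrating:
ln|y| = 3x^2/2 + C

General solution: y = Ce^(3x^2/2)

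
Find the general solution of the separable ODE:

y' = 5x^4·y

Separating variables and integrating:
ln|y| = x^5 + C

General solution: y = Ce^(x^5)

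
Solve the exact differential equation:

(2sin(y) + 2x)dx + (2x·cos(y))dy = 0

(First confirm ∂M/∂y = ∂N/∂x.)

Verify exactness: ∂M/∂y = ∂N/∂x ✓
Find F(x,y) such that ∂F/∂x = M, ∂F/∂y = N
Solution: 2x·sin(y) + x² = C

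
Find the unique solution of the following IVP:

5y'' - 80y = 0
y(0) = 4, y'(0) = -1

General solution: y = C₁e^(4x) + C₂e^(-4x)
Applying ICs: C₁ = 15/8, C₂ = 17/8
Particular solution: y = (15/8)e^(4x) + (17/8)e^(-4x)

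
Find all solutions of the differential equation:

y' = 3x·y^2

Separating variables and integrating:
-1/y = 3x^2/2 + C

General solution: y^-1 = (-3/2)x^2 + C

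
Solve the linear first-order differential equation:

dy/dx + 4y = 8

Using integrating factor method:

General solution: y = 2 + Ce^(-4x)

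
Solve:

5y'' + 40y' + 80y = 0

Characteristic equation: 5r² + 40r + 80 = 0
Divide by 5: r² + 8r + 16 = 0
Factored: (r + 4)² = 0
Repeated root: r = -4
General solution: y = (C₁ + C₂x)e^(-4x)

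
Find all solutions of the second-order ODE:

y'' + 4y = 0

Characteristic equation: r² + 4 = 0
Roots: r = ±2i (complex conjugates)
General solution: y = C₁cos(2x) + C₂sin(2x)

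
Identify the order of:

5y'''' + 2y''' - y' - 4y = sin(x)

The order is 4 (highest derivative is of order 4).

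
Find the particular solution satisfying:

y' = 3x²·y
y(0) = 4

General solution: y = Ce^(x³)
Applying IC y(0) = 4:
Particular solution: y = 4e^(x³)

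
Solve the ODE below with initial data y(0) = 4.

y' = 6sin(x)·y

General solution: y = Ce^(-6cos(x))
Applying IC y(0) = 4:
Particular solution: y = 4e^(6(1-cos(x)))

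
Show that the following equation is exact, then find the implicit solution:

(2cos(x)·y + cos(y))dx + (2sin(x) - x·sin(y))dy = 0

Verify exactness: ∂M/∂y = ∂N/∂x ✓
Find F(x,y) such that ∂F/∂x = M, ∂F/∂y = N
Solution: 2sin(x)·y + x·cos(y) = C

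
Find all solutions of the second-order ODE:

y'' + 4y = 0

Characteristic equation: r² + 4 = 0
Roots: r = ±2i (complex conjugates)
General solution: y = C₁cos(2x) + C₂sin(2x)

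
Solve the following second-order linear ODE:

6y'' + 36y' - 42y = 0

Characteristic equation: 6r² + 36r - 42 = 0
Divide by 6: r² + 6r - 7 = 0
Roots: r = 1, -7 (distinct real)
General solution: y = C₁e^x + C₂e^(-7x)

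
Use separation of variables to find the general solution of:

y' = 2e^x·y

Separating variables and integrating:
ln|y| = 2e^x + C

General solution: y = Ce^(2e^x)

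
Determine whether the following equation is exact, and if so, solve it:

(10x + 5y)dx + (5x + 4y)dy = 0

Verify exactness: ∂M/∂y = ∂N/∂x ✓
Find F(x,y) such that ∂F/∂x = M, ∂F/∂y = N
Solution: 5x² + 5xy + 2y² = C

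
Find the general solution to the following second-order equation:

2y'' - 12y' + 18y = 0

Characteristic equation: 2r² - 12r + 18 = 0
Divide by 2: r² - 6r + 9 = 0
Factored: (r - 3)² = 0
Repeated root: r = 3
General solution: y = (C₁ + C₂x)e^(3x)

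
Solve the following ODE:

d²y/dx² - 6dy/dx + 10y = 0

Characteristic equation: r² - 6r + 10 = 0
Roots: r = 3 ± i (complex conjugates)
General solution: y = e^(3x)(C₁cos(x) + C₂sin(x))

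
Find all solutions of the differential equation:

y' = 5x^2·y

Separating variables and integrating:
ln|y| = 5x^3/3 + C

General solution: y = Ce^(5x^3/3)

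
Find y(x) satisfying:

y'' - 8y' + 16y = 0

Characteristic equation: r² - 8r + 16 = 0
Factored: (r - 4)² = 0
Repeated root: r = 4
General solution: y = (C₁ + C₂x)e^(4x)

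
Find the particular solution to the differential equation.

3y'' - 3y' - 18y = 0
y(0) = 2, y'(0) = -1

General solution: y = C₁e^(3x) + C₂e^(-2x)
Applying ICs: C₁ = 3/5, C₂ = 7/5
Particular solution: y = (3/5)e^(3x) + (7/5)e^(-2x)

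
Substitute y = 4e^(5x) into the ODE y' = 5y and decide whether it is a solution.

Verification:
y = 4e^(5x)
y' = 20e^(5x)
5y = 20e^(5x)
y' = 5y ✓

Yes, it is a solution.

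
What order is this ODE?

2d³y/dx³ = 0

The order is 3 (highest derivative is of order 3).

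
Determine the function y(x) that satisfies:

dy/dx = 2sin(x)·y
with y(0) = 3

General solution: y = Ce^(-2cos(x))
Applying IC y(0) = 3:
Particular solution: y = 3e^(2(1-cos(x)))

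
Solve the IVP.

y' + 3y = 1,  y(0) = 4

General solution: y = 1/3 + Ce^(-3x)
Applying y(0) = 4: C = 4 - 1/3 = 11/3
Particular solution: y = 1/3 + (11/3)e^(-3x)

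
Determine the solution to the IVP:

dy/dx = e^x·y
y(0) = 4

General solution: y = Ce^(e^x)
Applying IC y(0) = 4:
Particular solution: y = 4e^(e^x - 1)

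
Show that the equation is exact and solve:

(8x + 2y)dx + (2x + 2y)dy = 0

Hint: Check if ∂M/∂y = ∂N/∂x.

Verify exactness: ∂M/∂y = ∂N/∂x ✓
Find F(x,y) such that ∂F/∂x = M, ∂F/∂y = N
Solution: 4x² + 2xy + y² = C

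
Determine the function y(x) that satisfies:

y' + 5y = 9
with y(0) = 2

General solution: y = 9/5 + Ce^(-5x)
Applying y(0) = 2: C = 2 - 9/5 = 1/5
Particular solution: y = 9/5 + (1/5)e^(-5x)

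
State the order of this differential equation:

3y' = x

The order is 1 (highest derivative is of order 1).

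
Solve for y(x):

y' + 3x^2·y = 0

Using integrating factor method:

General solution: y = Ce^(-x^3)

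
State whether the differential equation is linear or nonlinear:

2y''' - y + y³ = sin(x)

Nonlinear (y³ term)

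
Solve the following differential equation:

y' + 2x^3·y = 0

Using integrating factor method:

General solution: y = Ce^(-x^4/2)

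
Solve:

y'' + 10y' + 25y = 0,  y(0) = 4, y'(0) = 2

General solution: y = (C₁ + C₂x)e^(-5x)
Repeated root r = -5
Applying ICs: C₁ = 4, C₂ = 22
Particular solution: y = (4 + 22x)e^(-5x)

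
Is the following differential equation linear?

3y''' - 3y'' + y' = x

Yes. Linear (y and its derivatives appear to the first power only, no products of y terms)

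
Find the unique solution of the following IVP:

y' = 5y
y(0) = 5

General solution: y = Ce^(5x)
Applying IC y(0) = 5:
Particular solution: y = 5e^(5x)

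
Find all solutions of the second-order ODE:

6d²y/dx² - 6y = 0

Characteristic equation: 6r² - 6 = 0
Divide by 6: r² - 1 = 0
Roots: r = 1, -1 (distinct real)
General solution: y = C₁e^x + C₂e^(-x)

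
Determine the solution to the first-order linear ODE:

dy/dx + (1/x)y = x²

Using integrating factor method:

General solution: y = (1/4)x^3 + C/x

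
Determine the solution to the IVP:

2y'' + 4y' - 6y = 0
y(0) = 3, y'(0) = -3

General solution: y = C₁e^x + C₂e^(-3x)
Applying ICs: C₁ = 3/2, C₂ = 3/2
Particular solution: y = (3/2)e^x + (3/2)e^(-3x)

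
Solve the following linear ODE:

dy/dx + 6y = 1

Using integrating factor method:

General solution: y = 1/6 + Ce^(-6x)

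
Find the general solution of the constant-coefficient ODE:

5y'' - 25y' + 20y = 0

Characteristic equation: 5r² - 25r + 20 = 0
Divide by 5: r² - 5r + 4 = 0
Roots: r = 4, 1 (distinct real)
General solution: y = C₁e^(4x) + C₂e^x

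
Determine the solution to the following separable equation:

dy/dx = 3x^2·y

Separating variables and integrating:
ln|y| = x^3 + C

General solution: y = Ce^(x^3)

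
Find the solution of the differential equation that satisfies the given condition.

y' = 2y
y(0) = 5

General solution: y = Ce^(2x)
Applying IC y(0) = 5:
Particular solution: y = 5e^(2x)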